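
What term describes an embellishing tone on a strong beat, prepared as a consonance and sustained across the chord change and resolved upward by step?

Approach: by preparation — the pitch is first a chord tone, then held (tied or repeated) while the harmony changes under it. Departure: up by step. Metric position: strong.
A prepared dissonance that resolves upward by step — a retardation. (The same figure resolving downward would be a suspension.)

Retardation.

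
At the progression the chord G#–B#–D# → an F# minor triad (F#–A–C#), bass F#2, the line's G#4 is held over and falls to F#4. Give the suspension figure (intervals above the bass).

At the second chord the bass is F#2. The suspended G#4 lies a ninth above the bass; after resolving down by step to F#4, the interval above the bass becomes an octave.
Suspension figures are named by those two intervals: 9–8.

9–8 suspension.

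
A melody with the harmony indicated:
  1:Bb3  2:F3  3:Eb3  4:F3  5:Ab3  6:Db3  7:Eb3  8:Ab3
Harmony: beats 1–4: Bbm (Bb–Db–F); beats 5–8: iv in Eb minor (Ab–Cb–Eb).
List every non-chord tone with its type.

The harmony at that moment is Bb minor triad (Bb, Db, F); Eb3 is not a chord tone.
It is approached by step down from F3 and left by step up to F3.
Step away and step back to the same note — a neighbor tone (lower neighbor).
The harmony at that moment is Ab minor triad (Ab, Cb, Eb); Db3 is not a chord tone.
It is approached by leap down from Ab3 and left by step up to Eb3.
Leap in, step out — an appoggiatura.

Eb3 (beat 3) — neighbor tone; Db3 (beat 6) — appoggiatura.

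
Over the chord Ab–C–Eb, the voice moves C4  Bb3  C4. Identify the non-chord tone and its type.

The harmony at that moment is Ab major triad (Ab, C, Eb); Bb3 is not a chord tone.
It is approached by step down from C4 and left by step up to C4.
Step away and step back to the same note — a neighbor tone (lower neighbor).

Bb3 is a neighbor tone.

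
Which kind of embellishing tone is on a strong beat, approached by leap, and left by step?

Approach: by leap. Departure: by step. Metric position: strong.
Leap in, step out, in a metrically strong position — an appoggiatura. (It is the mirror image of the escape tone, which steps in and leaps out from a weak position.)

Appoggiatura.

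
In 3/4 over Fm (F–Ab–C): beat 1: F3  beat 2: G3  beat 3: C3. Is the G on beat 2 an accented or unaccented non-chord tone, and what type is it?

The harmony at that moment is F minor triad (F, Ab, C); G3 is not a chord tone.
It is approached by step up from F3 and left by leap down to C3.
Step in, leap out — an escape tone.
It falls on a weak beat, so it is unaccented.

Unaccented escape tone.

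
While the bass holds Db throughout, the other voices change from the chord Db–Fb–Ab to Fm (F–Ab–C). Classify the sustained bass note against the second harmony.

Pedal tone (pedal point).

The harmony at that moment is F minor triad (F, Ab, C); Db is not a chord tone.
It is held over (the same pitch as the preceding Db) and then sustained as the same pitch into the next harmony.
Sustained through a change of harmony — a pedal tone.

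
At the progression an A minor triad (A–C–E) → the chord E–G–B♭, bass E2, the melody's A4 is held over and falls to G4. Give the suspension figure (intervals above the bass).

At the second chord the bass is E2. The suspended A4 lies a fourth above the bass; after resolving down by step to G4, the interval above the bass becomes a third.
Suspension figures are named by those two intervals: 4–3.

4–3 suspension.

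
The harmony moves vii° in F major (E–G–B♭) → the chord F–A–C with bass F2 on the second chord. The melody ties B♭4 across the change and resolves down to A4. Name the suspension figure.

4–3 suspension.

At the second chord the bass is F2. The suspended B♭4 lies a fourth above the bass; after resolving down by step to A4, the interval above the bass becomes a third.
Suspension figures are named by those two intervals: 4–3.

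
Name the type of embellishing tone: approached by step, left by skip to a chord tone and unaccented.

Approach: by step. Departure: by leap. Metric position: weak.
Step in, leap out, from a weak position — an escape tone (échappée). (It is the mirror image of the appoggiatura, which leaps in and steps out on a strong beat.)

Escape tone.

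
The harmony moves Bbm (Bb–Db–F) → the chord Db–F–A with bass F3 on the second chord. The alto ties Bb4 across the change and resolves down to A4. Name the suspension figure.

At the second chord the bass is F3. The suspended Bb4 lies a fourth above the bass; after resolving down by step to A4, the interval above the bass becomes a third.
Suspension figures are named by those two intervals: 4–3.

4–3 suspension.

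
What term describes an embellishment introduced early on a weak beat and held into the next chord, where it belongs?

Approach: ahead of the chord change (typically by step), so it is dissonant against the current harmony. Departure: none — the same pitch is restated or held and is a chord tone of the new harmony.
Dissonant first, consonant once the harmony catches up: the note simply arrives early — an anticipation. (The reverse timing, consonant first and dissonant after the change, would be a suspension or retardation.)

Anticipation.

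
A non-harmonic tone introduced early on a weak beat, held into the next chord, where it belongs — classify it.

Anticipation.

Approach: ahead of the chord change (typically by step), so it is dissonant against the current harmony. Departure: none — the same pitch is restated or held and is a chord tone of the new harmony.
Dissonant first, consonant once the harmony catches up: the note simply arrives early — an anticipation. (The reverse timing, consonant first and dissonant after the change, would be a suspension or retardation.)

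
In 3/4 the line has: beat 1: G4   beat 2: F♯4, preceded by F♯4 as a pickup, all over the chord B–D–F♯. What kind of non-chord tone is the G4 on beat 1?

Upper neighbor tone.

The harmony at that moment is B minor triad (B, D, F♯); G4 is not a chord tone.
It is approached by step up from F♯4 and left by step down to F♯4.
Step away and step back to the same note — a neighbor tone (upper neighbor).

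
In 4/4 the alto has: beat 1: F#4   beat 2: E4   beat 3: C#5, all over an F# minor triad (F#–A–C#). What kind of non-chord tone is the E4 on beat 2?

Escape tone.

The harmony at that moment is F# minor triad (F#, A, C#); E4 is not a chord tone.
It is approached by step down from F#4 and left by leap up to C#5.
Step in, leap out, on a weak beat — an escape tone.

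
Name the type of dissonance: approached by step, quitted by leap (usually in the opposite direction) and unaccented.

Escape tone.

Approach: by step. Departure: by leap. Metric position: weak.
Step in, leap out, from a weak position — an escape tone (échappée). (It is the mirror image of the appoggiatura, which leaps in and steps out on a strong beat.)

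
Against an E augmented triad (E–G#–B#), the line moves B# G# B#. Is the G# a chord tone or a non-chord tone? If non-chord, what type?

Chord tone (the third of E augmented triad).

E augmented triad contains E, G#, B#; G# is the third, so it is a chord tone.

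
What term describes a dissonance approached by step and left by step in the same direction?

Approach: by step. Departure: by step, continuing in the same direction.
Stepwise on both sides with no change of direction means the note fills in the space between two different chord tones — a passing tone. (Had it turned back to its starting note it would be a neighbor tone instead.)

Passing tone.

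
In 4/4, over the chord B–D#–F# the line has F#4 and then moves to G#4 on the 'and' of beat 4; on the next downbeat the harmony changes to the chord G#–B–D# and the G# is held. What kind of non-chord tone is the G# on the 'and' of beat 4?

The harmony at that moment is B major triad (B, D#, F#); G#4 is not a chord tone.
It is approached by step up from F#4 and then sustained as the same pitch into the next harmony.
Arriving early and becoming a chord tone when the harmony changes — an anticipation.

Anticipation.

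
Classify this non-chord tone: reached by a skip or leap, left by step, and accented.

Approach: by leap. Departure: by step. Metric position: strong.
Leap in, step out, in a metrically strong position — an appoggiatura. (It is the mirror image of the escape tone, which steps in and leaps out from a weak position.)

Appoggiatura.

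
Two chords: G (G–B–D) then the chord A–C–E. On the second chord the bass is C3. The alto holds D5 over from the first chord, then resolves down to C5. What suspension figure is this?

9–8 suspension.

At the second chord the bass is C3. The suspended D5 lies a ninth above the bass; after resolving down by step to C5, the interval above the bass becomes an octave.
Suspension figures are named by those two intervals: 9–8.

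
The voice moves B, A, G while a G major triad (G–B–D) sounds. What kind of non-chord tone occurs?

The harmony at that moment is G major triad (G, B, D); A is not a chord tone.
It is approached by step down from B and left by step down to G.
Step in, step out in the same direction — a passing tone.

A is a passing tone.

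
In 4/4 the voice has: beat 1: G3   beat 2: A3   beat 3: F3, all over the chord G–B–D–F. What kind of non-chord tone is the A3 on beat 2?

Escape tone.

The harmony at that moment is G dominant seventh chord (G, B, D, F); A3 is not a chord tone.
It is approached by step up from G3 and left by leap down to F3.
Step in, leap out, on a weak beat — an escape tone.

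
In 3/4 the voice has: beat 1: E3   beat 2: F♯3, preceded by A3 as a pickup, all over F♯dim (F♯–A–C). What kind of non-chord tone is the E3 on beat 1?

Appoggiatura.

The harmony at that moment is F♯ diminished triad (F♯, A, C); E3 is not a chord tone.
It is approached by leap down from A3 and left by step up to F♯3.
Leap in, step out, metrically accented — an appoggiatura.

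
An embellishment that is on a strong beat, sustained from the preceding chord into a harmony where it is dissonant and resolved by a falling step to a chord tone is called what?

Suspension.

Approach: by preparation — the pitch is first a chord tone, then held (tied or repeated) while the harmony changes under it. Departure: down by step. Metric position: strong.
A prepared dissonance that resolves downward by step — a suspension. (The same figure resolving upward would be a retardation.)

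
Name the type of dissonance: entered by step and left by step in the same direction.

Passing tone.

Approach: by step. Departure: by step, continuing in the same direction.
Stepwise on both sides with no change of direction means the note fills in the space between two different chord tones — a passing tone. (Had it turned back to its starting note it would be a neighbor tone instead.)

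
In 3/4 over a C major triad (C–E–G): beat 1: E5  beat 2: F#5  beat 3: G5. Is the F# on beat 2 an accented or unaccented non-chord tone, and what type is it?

Unaccented passing tone.

The harmony at that moment is C major triad (C, E, G); F#5 is not a chord tone.
It is approached by step up from E5 and left by step up to G5.
Step in, step out in the same direction — a passing tone.
It falls on a weak beat, so it is unaccented.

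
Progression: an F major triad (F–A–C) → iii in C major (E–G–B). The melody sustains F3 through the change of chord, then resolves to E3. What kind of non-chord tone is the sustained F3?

The harmony at that moment is E minor triad (E, G, B); F3 is not a chord tone.
It is held over (the same pitch as the preceding F3) and left by step down to E3.
Held over from the previous chord and resolving down by step — a suspension.

F3 is a suspension.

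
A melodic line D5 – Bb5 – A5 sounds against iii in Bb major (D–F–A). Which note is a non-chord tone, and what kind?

Bb5 is an appoggiatura.

The harmony at that moment is D minor triad (D, F, A); Bb5 is not a chord tone.
It is approached by leap up from D5 and left by step down to A5.
Leap in, step out — an appoggiatura.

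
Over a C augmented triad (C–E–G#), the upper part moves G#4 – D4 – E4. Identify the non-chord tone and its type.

D4 is an appoggiatura.

The harmony at that moment is C augmented triad (C, E, G#); D4 is not a chord tone.
It is approached by leap down from G#4 and left by step up to E4.
Leap in, step out — an appoggiatura.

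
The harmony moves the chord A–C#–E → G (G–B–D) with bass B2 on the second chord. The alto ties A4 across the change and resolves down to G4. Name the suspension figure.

7–6 suspension.

At the second chord the bass is B2. The suspended A4 lies a seventh above the bass; after resolving down by step to G4, the interval above the bass becomes a sixth.
Suspension figures are named by those two intervals: 7–6.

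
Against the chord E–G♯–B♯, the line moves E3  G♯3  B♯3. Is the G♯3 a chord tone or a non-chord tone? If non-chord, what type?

E augmented triad contains E, G♯, B♯; G♯ is the third, so it is a chord tone.

Chord tone (the third of E augmented triad).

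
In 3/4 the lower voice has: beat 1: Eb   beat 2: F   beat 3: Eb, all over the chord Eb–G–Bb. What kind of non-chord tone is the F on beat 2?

The harmony at that moment is Eb major triad (Eb, G, Bb); F is not a chord tone.
It is approached by step up from Eb and left by step down to Eb.
Step away and step back to the same note — a neighbor tone (upper neighbor).

Upper neighbor tone.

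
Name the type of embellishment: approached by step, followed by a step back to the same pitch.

Approach: by step. Departure: by step in the opposite direction, back to the starting pitch.
Stepwise on both sides but reversing to return to the same chord tone — a neighbor tone. (Had it continued onward in the same direction it would be a passing tone instead.)

Neighbor tone.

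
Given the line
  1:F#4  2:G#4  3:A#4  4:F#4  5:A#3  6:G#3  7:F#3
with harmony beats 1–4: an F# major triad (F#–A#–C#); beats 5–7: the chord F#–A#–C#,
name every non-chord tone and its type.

G#4 (beat 2) — passing tone; G#3 (beat 6) — passing tone.

The harmony at that moment is F# major triad (F#, A#, C#); G#4 is not a chord tone.
It is approached by step up from F#4 and left by step up to A#4.
Step in, step out in the same direction — a passing tone.
The harmony at that moment is F# major triad (F#, A#, C#); G#3 is not a chord tone.
It is approached by step down from A#3 and left by step down to F#3.
Step in, step out in the same direction — a passing tone.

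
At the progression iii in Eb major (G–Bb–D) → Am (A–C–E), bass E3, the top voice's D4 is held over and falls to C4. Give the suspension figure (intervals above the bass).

At the second chord the bass is E3. The suspended D4 lies a seventh above the bass; after resolving down by step to C4, the interval above the bass becomes a sixth.
Suspension figures are named by those two intervals: 7–6.

7–6 suspension.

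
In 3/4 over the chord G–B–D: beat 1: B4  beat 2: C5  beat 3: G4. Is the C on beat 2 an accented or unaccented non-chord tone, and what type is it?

Unaccented escape tone.

The harmony at that moment is G major triad (G, B, D); C5 is not a chord tone.
It is approached by step up from B4 and left by leap down to G4.
Step in, leap out — an escape tone.
It falls on a weak beat, so it is unaccented.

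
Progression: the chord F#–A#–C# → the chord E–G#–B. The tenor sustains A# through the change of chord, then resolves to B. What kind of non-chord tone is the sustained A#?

The harmony at that moment is E major triad (E, G#, B); A# is not a chord tone.
It is held over (the same pitch as the preceding A#) and left by step up to B.
Held over from the previous chord and resolving up by step — a retardation.

A# is a retardation.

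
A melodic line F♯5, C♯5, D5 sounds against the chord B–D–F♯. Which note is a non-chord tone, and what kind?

C♯5 is an appoggiatura.

The harmony at that moment is B minor triad (B, D, F♯); C♯5 is not a chord tone.
It is approached by leap down from F♯5 and left by step up to D5.
Leap in, step out — an appoggiatura.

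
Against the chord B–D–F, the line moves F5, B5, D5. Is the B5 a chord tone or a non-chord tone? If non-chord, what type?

Chord tone (the root of B diminished triad).

B diminished triad contains B, D, F; B is the root, so it is a chord tone.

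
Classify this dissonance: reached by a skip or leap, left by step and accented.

Approach: by leap. Departure: by step. Metric position: strong.
Leap in, step out, in a metrically strong position — an appoggiatura. (It is the mirror image of the escape tone, which steps in and leaps out from a weak position.)

Appoggiatura.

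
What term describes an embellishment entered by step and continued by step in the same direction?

Approach: by step. Departure: by step, continuing in the same direction.
Stepwise on both sides with no change of direction means the note fills in the space between two different chord tones — a passing tone. (Had it turned back to its starting note it would be a neighbor tone instead.)

Passing tone.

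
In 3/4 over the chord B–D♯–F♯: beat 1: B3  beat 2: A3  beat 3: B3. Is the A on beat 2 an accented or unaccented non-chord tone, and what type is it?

Unaccented neighbor tone.

The harmony at that moment is B major triad (B, D♯, F♯); A3 is not a chord tone.
It is approached by step down from B3 and left by step up to B3.
Step away and step back to the same note — a neighbor tone (lower neighbor).
It falls on a weak beat, so it is unaccented.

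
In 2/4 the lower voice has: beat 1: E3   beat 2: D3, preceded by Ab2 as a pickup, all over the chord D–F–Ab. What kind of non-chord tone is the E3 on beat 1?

Appoggiatura.

The harmony at that moment is D diminished triad (D, F, Ab); E3 is not a chord tone.
It is approached by leap up from Ab2 and left by step down to D3.
Leap in, step out, metrically accented — an appoggiatura.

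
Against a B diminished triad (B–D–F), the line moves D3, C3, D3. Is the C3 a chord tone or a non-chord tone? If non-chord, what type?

The harmony at that moment is B diminished triad (B, D, F); C3 is not a chord tone.
It is approached by step down from D3 and left by step up to D3.
Step away and step back to the same note — a neighbor tone (lower neighbor).

Non-chord tone — a neighbor tone.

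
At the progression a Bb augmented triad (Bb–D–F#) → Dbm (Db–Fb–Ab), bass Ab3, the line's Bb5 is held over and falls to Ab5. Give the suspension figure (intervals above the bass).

9–8 suspension.

At the second chord the bass is Ab3. The suspended Bb5 lies a ninth above the bass; after resolving down by step to Ab5, the interval above the bass becomes an octave.
Suspension figures are named by those two intervals: 9–8.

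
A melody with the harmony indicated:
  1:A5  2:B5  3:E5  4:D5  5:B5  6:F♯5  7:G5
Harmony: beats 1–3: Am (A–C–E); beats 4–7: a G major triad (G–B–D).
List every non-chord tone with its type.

The harmony at that moment is A minor triad (A, C, E); B5 is not a chord tone.
It is approached by step up from A5 and left by leap down to E5.
Step in, leap out — an escape tone.
The harmony at that moment is G major triad (G, B, D); F♯5 is not a chord tone.
It is approached by leap down from B5 and left by step up to G5.
Leap in, step out — an appoggiatura.

B5 (beat 2) — escape tone; F♯5 (beat 6) — appoggiatura.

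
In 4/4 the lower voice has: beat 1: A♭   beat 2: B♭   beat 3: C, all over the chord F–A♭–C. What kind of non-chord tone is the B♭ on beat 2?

Passing tone.

The harmony at that moment is F minor triad (F, A♭, C); B♭ is not a chord tone.
It is approached by step up from A♭ and left by step up to C.
Step in, step out in the same direction — a passing tone.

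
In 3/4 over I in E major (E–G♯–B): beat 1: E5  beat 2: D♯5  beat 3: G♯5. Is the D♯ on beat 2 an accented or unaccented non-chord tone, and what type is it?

Unaccented escape tone.

The harmony at that moment is E major triad (E, G♯, B); D♯5 is not a chord tone.
It is approached by step down from E5 and left by leap up to G♯5.
Step in, leap out — an escape tone.
It falls on a weak beat, so it is unaccented.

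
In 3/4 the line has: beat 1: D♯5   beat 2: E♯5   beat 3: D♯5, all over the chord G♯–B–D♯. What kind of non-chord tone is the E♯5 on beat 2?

The harmony at that moment is G♯ minor triad (G♯, B, D♯); E♯5 is not a chord tone.
It is approached by step up from D♯5 and left by step down to D♯5.
Step away and step back to the same note — a neighbor tone (upper neighbor).

Upper neighbor tone.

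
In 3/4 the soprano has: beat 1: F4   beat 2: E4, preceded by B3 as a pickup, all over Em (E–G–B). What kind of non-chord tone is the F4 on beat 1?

The harmony at that moment is E minor triad (E, G, B); F4 is not a chord tone.
It is approached by leap up from B3 and left by step down to E4.
Leap in, step out, metrically accented — an appoggiatura.

Appoggiatura.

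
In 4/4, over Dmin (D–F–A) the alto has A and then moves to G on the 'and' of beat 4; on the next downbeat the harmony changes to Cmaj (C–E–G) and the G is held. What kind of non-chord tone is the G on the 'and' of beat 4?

Anticipation.

The harmony at that moment is D minor triad (D, F, A); G is not a chord tone.
It is approached by step down from A and then sustained as the same pitch into the next harmony.
Arriving early and becoming a chord tone when the harmony changes — an anticipation.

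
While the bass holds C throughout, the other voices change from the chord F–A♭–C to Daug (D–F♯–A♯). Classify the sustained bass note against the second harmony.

Pedal tone (pedal point).

The harmony at that moment is D augmented triad (D, F♯, A♯); C is not a chord tone.
It is held over (the same pitch as the preceding C) and then sustained as the same pitch into the next harmony.
Sustained through a change of harmony — a pedal tone.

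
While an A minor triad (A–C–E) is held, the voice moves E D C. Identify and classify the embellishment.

D is a passing tone.

The harmony at that moment is A minor triad (A, C, E); D is not a chord tone.
It is approached by step down from E and left by step down to C.
Step in, step out in the same direction — a passing tone.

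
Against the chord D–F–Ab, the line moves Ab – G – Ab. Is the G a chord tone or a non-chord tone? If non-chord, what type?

Non-chord tone — a neighbor tone.

The harmony at that moment is D diminished triad (D, F, Ab); G is not a chord tone.
It is approached by step down from Ab and left by step up to Ab.
Step away and step back to the same note — a neighbor tone (lower neighbor).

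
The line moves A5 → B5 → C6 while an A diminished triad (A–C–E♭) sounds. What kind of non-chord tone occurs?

B5 is a passing tone.

The harmony at that moment is A diminished triad (A, C, E♭); B5 is not a chord tone.
It is approached by step up from A5 and left by step up to C6.
Step in, step out in the same direction — a passing tone.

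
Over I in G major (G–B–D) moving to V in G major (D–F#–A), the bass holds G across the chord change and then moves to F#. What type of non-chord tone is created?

G is a suspension.

The harmony at that moment is D major triad (D, F#, A); G is not a chord tone.
It is held over (the same pitch as the preceding G) and left by step down to F#.
Held over from the previous chord and resolving down by step — a suspension.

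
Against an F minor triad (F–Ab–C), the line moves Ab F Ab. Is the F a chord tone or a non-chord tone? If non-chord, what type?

F minor triad contains F, Ab, C; F is the root, so it is a chord tone.

Chord tone (the root of F minor triad).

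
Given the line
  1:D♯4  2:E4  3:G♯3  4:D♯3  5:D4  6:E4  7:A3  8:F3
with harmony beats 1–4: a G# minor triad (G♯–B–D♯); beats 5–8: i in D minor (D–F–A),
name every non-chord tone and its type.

The harmony at that moment is G♯ minor triad (G♯, B, D♯); E4 is not a chord tone.
It is approached by step up from D♯4 and left by leap down to G♯3.
Step in, leap out — an escape tone.
The harmony at that moment is D minor triad (D, F, A); E4 is not a chord tone.
It is approached by step up from D4 and left by leap down to A3.
Step in, leap out — an escape tone.

E4 (beat 2) — escape tone; E4 (beat 6) — escape tone.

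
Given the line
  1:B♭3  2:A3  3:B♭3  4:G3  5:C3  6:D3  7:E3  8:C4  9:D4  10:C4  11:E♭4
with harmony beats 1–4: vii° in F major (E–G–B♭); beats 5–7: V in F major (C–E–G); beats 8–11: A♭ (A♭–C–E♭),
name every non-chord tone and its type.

The harmony at that moment is E diminished triad (E, G, B♭); A3 is not a chord tone.
It is approached by step down from B♭3 and left by step up to B♭3.
Step away and step back to the same note — a neighbor tone (lower neighbor).
The harmony at that moment is C major triad (C, E, G); D3 is not a chord tone.
It is approached by step up from C3 and left by step up to E3.
Step in, step out in the same direction — a passing tone.
The harmony at that moment is A♭ major triad (A♭, C, E♭); D4 is not a chord tone.
It is approached by step up from C4 and left by step down to C4.
Step away and step back to the same note — a neighbor tone (upper neighbor).

A3 (beat 2) — neighbor tone; D3 (beat 6) — passing tone; D4 (beat 9) — neighbor tone.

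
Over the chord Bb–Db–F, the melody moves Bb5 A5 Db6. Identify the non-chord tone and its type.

The harmony at that moment is Bb minor triad (Bb, Db, F); A5 is not a chord tone.
It is approached by step down from Bb5 and left by leap up to Db6.
Step in, leap out — an escape tone.

A5 is an escape tone.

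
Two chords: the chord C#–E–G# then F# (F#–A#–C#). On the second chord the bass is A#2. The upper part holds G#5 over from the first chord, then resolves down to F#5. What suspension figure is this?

At the second chord the bass is A#2. The suspended G#5 lies a seventh above the bass; after resolving down by step to F#5, the interval above the bass becomes a sixth.
Suspension figures are named by those two intervals: 7–6.

7–6 suspension.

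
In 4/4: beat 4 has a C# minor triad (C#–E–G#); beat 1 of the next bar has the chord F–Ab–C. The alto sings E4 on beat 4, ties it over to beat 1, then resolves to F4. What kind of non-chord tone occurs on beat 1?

Retardation.

The harmony at that moment is F minor triad (F, Ab, C); E4 is not a chord tone.
It is held over (the same pitch as the preceding E4) and left by step up to F4.
Held over from the previous chord and resolving up by step — a retardation.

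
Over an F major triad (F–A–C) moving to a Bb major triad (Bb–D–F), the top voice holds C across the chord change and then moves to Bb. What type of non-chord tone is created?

C is a suspension.

The harmony at that moment is Bb major triad (Bb, D, F); C is not a chord tone.
It is held over (the same pitch as the preceding C) and left by step down to Bb.
Held over from the previous chord and resolving down by step — a suspension.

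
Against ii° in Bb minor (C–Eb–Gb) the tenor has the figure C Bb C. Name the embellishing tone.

Bb is a neighbor tone.

The harmony at that moment is C diminished triad (C, Eb, Gb); Bb is not a chord tone.
It is approached by step down from C and left by step up to C.
Step away and step back to the same note — a neighbor tone (lower neighbor).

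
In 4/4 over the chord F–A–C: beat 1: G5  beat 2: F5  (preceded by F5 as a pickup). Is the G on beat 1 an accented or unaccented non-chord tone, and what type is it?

The harmony at that moment is F major triad (F, A, C); G5 is not a chord tone.
It is approached by step up from F5 and left by step down to F5.
Step away and step back to the same note — a neighbor tone (upper neighbor).
It falls on the downbeat, so it is accented.

Accented neighbor tone.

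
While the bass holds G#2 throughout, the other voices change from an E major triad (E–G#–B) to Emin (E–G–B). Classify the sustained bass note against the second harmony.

Pedal tone (pedal point).

The harmony at that moment is E minor triad (E, G, B); G#2 is not a chord tone.
It is held over (the same pitch as the preceding G#2) and then sustained as the same pitch into the next harmony.
Sustained through a change of harmony — a pedal tone.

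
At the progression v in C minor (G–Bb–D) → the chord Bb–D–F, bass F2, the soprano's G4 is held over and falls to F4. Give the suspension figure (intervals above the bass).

9–8 suspension.

At the second chord the bass is F2. The suspended G4 lies a ninth above the bass; after resolving down by step to F4, the interval above the bass becomes an octave.
Suspension figures are named by those two intervals: 9–8.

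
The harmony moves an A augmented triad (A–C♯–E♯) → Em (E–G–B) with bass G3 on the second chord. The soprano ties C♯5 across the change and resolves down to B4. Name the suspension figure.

4–3 suspension.

At the second chord the bass is G3. The suspended C♯5 lies a fourth above the bass; after resolving down by step to B4, the interval above the bass becomes a third.
Suspension figures are named by those two intervals: 4–3.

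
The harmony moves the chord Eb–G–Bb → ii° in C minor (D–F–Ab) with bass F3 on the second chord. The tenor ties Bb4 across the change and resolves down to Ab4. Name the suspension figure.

4–3 suspension.

At the second chord the bass is F3. The suspended Bb4 lies a fourth above the bass; after resolving down by step to Ab4, the interval above the bass becomes a third.
Suspension figures are named by those two intervals: 4–3.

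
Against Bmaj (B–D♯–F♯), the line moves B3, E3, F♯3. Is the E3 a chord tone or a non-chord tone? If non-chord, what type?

Non-chord tone — an appoggiatura.

The harmony at that moment is B major triad (B, D♯, F♯); E3 is not a chord tone.
It is approached by leap down from B3 and left by step up to F♯3.
Leap in, step out — an appoggiatura.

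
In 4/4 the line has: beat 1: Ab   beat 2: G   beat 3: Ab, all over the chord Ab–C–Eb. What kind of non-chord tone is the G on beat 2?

The harmony at that moment is Ab major triad (Ab, C, Eb); G is not a chord tone.
It is approached by step down from Ab and left by step up to Ab.
Step away and step back to the same note — a neighbor tone (lower neighbor).

Lower neighbor tone.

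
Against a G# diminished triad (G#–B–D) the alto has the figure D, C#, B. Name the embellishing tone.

The harmony at that moment is G# diminished triad (G#, B, D); C# is not a chord tone.
It is approached by step down from D and left by step down to B.
Step in, step out in the same direction — a passing tone.

C# is a passing tone.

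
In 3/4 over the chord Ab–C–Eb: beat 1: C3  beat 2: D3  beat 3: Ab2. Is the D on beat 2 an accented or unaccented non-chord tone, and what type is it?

The harmony at that moment is Ab major triad (Ab, C, Eb); D3 is not a chord tone.
It is approached by step up from C3 and left by leap down to Ab2.
Step in, leap out — an escape tone.
It falls on a weak beat, so it is unaccented.

Unaccented escape tone.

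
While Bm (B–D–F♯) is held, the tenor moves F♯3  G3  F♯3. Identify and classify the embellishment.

The harmony at that moment is B minor triad (B, D, F♯); G3 is not a chord tone.
It is approached by step up from F♯3 and left by step down to F♯3.
Step away and step back to the same note — a neighbor tone (upper neighbor).

G3 is a neighbor tone.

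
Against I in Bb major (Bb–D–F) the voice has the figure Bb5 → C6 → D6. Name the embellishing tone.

The harmony at that moment is Bb major triad (Bb, D, F); C6 is not a chord tone.
It is approached by step up from Bb5 and left by step up to D6.
Step in, step out in the same direction — a passing tone.

C6 is a passing tone.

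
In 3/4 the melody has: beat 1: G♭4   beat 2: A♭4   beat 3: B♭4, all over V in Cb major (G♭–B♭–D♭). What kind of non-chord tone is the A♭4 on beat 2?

Passing tone.

The harmony at that moment is G♭ major triad (G♭, B♭, D♭); A♭4 is not a chord tone.
It is approached by step up from G♭4 and left by step up to B♭4.
Step in, step out in the same direction — a passing tone.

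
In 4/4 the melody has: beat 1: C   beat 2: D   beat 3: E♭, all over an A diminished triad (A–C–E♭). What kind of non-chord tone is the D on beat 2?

Passing tone.

The harmony at that moment is A diminished triad (A, C, E♭); D is not a chord tone.
It is approached by step up from C and left by step up to E♭.
Step in, step out in the same direction — a passing tone.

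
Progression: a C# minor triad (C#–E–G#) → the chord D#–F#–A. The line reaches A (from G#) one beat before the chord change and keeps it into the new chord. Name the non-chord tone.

A is an anticipation.

The harmony at that moment is C# minor triad (C#, E, G#); A is not a chord tone.
It is approached by step up from G# and then sustained as the same pitch into the next harmony.
Arriving early and becoming a chord tone when the harmony changes — an anticipation.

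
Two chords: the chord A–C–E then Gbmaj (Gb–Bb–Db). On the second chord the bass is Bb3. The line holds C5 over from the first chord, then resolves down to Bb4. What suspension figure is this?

At the second chord the bass is Bb3. The suspended C5 lies a ninth above the bass; after resolving down by step to Bb4, the interval above the bass becomes an octave.
Suspension figures are named by those two intervals: 9–8.

9–8 suspension.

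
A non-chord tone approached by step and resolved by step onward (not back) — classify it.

Approach: by step. Departure: by step, continuing in the same direction.
Stepwise on both sides with no change of direction means the note fills in the space between two different chord tones — a passing tone. (Had it turned back to its starting note it would be a neighbor tone instead.)

Passing tone.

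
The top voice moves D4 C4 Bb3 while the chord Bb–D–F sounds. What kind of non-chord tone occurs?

The harmony at that moment is Bb major triad (Bb, D, F); C4 is not a chord tone.
It is approached by step down from D4 and left by step down to Bb3.
Step in, step out in the same direction — a passing tone.

C4 is a passing tone.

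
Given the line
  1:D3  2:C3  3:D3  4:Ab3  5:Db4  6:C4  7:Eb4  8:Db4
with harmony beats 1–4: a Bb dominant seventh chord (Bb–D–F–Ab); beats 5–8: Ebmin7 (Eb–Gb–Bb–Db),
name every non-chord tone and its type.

The harmony at that moment is Bb dominant seventh chord (Bb, D, F, Ab); C3 is not a chord tone.
It is approached by step down from D3 and left by step up to D3.
Step away and step back to the same note — a neighbor tone (lower neighbor).
The harmony at that moment is Eb minor seventh chord (Eb, Gb, Bb, Db); C4 is not a chord tone.
It is approached by step down from Db4 and left by leap up to Eb4.
Step in, leap out — an escape tone.

C3 (beat 2) — neighbor tone; C4 (beat 6) — escape tone.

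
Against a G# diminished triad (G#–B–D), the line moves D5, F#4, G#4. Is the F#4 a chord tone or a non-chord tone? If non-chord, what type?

Non-chord tone — an appoggiatura.

The harmony at that moment is G# diminished triad (G#, B, D); F#4 is not a chord tone.
It is approached by leap down from D5 and left by step up to G#4.
Leap in, step out — an appoggiatura.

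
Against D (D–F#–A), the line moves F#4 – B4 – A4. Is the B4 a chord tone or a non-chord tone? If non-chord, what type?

Non-chord tone — an appoggiatura.

The harmony at that moment is D major triad (D, F#, A); B4 is not a chord tone.
It is approached by leap up from F#4 and left by step down to A4.
Leap in, step out — an appoggiatura.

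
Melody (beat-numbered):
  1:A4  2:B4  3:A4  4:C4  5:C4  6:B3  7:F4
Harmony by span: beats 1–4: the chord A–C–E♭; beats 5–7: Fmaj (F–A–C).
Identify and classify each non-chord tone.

The harmony at that moment is A diminished triad (A, C, E♭); B4 is not a chord tone.
It is approached by step up from A4 and left by step down to A4.
Step away and step back to the same note — a neighbor tone (upper neighbor).
The harmony at that moment is F major triad (F, A, C); B3 is not a chord tone.
It is approached by step down from C4 and left by leap up to F4.
Step in, leap out — an escape tone.

B4 (beat 2) — neighbor tone; B3 (beat 6) — escape tone.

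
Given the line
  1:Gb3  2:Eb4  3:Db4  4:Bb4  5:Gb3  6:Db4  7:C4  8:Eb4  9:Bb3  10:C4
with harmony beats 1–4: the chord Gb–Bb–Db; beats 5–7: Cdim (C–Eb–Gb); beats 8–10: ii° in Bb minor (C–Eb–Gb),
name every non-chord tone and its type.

The harmony at that moment is Gb major triad (Gb, Bb, Db); Eb4 is not a chord tone.
It is approached by leap up from Gb3 and left by step down to Db4.
Leap in, step out — an appoggiatura.
The harmony at that moment is C diminished triad (C, Eb, Gb); Db4 is not a chord tone.
It is approached by leap up from Gb3 and left by step down to C4.
Leap in, step out — an appoggiatura.
The harmony at that moment is C diminished triad (C, Eb, Gb); Bb3 is not a chord tone.
It is approached by leap down from Eb4 and left by step up to C4.
Leap in, step out — an appoggiatura.

Eb4 (beat 2) — appoggiatura; Db4 (beat 6) — appoggiatura; Bb3 (beat 9) — appoggiatura.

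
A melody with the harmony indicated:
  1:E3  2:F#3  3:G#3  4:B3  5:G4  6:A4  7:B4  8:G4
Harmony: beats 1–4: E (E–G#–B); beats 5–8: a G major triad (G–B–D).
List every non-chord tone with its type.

F#3 (beat 2) — passing tone; A4 (beat 6) — passing tone.

The harmony at that moment is E major triad (E, G#, B); F#3 is not a chord tone.
It is approached by step up from E3 and left by step up to G#3.
Step in, step out in the same direction — a passing tone.
The harmony at that moment is G major triad (G, B, D); A4 is not a chord tone.
It is approached by step up from G4 and left by step up to B4.
Step in, step out in the same direction — a passing tone.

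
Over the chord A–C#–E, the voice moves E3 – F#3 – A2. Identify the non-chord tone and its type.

The harmony at that moment is A major triad (A, C#, E); F#3 is not a chord tone.
It is approached by step up from E3 and left by leap down to A2.
Step in, leap out — an escape tone.

F#3 is an escape tone.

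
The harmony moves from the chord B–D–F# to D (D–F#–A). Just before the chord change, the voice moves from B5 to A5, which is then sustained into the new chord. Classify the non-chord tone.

A5 is an anticipation.

The harmony at that moment is B minor triad (B, D, F#); A5 is not a chord tone.
It is approached by step down from B5 and then sustained as the same pitch into the next harmony.
Arriving early and becoming a chord tone when the harmony changes — an anticipation.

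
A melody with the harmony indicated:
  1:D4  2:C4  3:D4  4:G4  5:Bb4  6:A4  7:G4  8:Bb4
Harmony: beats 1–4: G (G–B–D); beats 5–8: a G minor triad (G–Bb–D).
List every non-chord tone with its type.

C4 (beat 2) — neighbor tone; A4 (beat 6) — passing tone.

The harmony at that moment is G major triad (G, B, D); C4 is not a chord tone.
It is approached by step down from D4 and left by step up to D4.
Step away and step back to the same note — a neighbor tone (lower neighbor).
The harmony at that moment is G minor triad (G, Bb, D); A4 is not a chord tone.
It is approached by step down from Bb4 and left by step down to G4.
Step in, step out in the same direction — a passing tone.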